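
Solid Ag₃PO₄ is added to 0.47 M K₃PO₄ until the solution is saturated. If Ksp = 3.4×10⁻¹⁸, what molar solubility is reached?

Ag₃PO₄(s) ⇌ 3 Ag⁺(aq) + PO₄³⁻(aq)
The solution already contains PO₄³⁻ at 0.47 M. Let s be the molar solubility of Ag₃PO₄.
[PO₄³⁻] ≈ 0.47 M (common ion dominates); [Ag⁺] = 3s.
Ksp = [Ag⁺]^3[PO₄³⁻] = (3s)^3(0.47)
(3s)^3 = 3.4×10⁻¹⁸ / (0.47) = 7.2×10⁻¹⁸
s = 6.4×10⁻⁷ M

6.4×10⁻⁷ M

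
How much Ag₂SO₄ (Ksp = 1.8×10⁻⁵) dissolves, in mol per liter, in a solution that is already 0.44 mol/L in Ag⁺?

Ag₂SO₄(s) ⇌ 2 Ag⁺(aq) + SO₄²⁻(aq)
With Ag⁺ already at 0.44 mol/L and s small, take [Ag⁺] ≈ 0.44 mol/L and [SO₄²⁻] = s.
Ksp = [Ag⁺]^2[SO₄²⁻] = (0.44)^2s
s = 1.8×10⁻⁵ / (0.44)^2 = 9.3×10⁻⁵
s = 9.3×10⁻⁵ mol/L

9.3×10⁻⁵ M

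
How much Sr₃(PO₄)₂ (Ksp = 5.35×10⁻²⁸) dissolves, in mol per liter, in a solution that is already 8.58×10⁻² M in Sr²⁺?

Sr₃(PO₄)₂(s) ⇌ 3 Sr²⁺(aq) + 2 PO₄³⁻(aq)
Let s be the solubility of Sr₃(PO₄)₂ here. The common ion gives [Sr²⁺] ≈ 8.58×10⁻² M, and [PO₄³⁻] = 2s.
Ksp = [Sr²⁺]^3[PO₄³⁻]^2 = (8.58×10⁻²)^3(2s)^2
(2s)^2 = 5.35×10⁻²⁸ / (8.58×10⁻²)^3 = 8.47×10⁻²⁵
s = 4.60×10⁻¹³ M

4.60×10⁻¹³ M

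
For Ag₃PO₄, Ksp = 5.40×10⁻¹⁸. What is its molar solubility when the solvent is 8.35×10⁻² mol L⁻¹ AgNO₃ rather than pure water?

Ag₃PO₄(s) ⇌ 3 Ag⁺(aq) + PO₄³⁻(aq)
Let s be the solubility of Ag₃PO₄ here. The common ion gives [Ag⁺] ≈ 8.35×10⁻² mol L⁻¹, and [PO₄³⁻] = s.
Ksp = [Ag⁺]^3[PO₄³⁻] = (8.35×10⁻²)^3s
s = 5.40×10⁻¹⁸ / (8.35×10⁻²)^3 = 9.28×10⁻¹⁵
s = 9.28×10⁻¹⁵ mol L⁻¹

9.28×10⁻¹⁵ M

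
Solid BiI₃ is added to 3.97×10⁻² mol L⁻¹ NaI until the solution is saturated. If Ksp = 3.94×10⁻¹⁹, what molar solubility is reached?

6.30×10⁻¹⁵ M

BiI₃(s) ⇌ Bi³⁺(aq) + 3 I⁻(aq)
The solution already contains I⁻ at 3.97×10⁻² mol L⁻¹. Let s be the molar solubility of BiI₃.
[I⁻] ≈ 3.97×10⁻² mol L⁻¹ (common ion dominates); [Bi³⁺] = s.
Ksp = [Bi³⁺][I⁻]^3 = s(3.97×10⁻²)^3
s = 3.94×10⁻¹⁹ / (3.97×10⁻²)^3 = 6.30×10⁻¹⁵
s = 6.30×10⁻¹⁵ mol L⁻¹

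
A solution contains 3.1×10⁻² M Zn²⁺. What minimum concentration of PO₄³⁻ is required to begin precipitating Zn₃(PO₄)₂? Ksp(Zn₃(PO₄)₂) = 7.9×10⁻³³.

1.6×10⁻¹⁴ M

A salt starts to precipitate once the ion product Q reaches its Ksp.
Zn₃(PO₄)₂(s) ⇌ 3 Zn²⁺(aq) + 2 PO₄³⁻(aq)
Ksp = [Zn²⁺]^3[PO₄³⁻]^2 = [PO₄³⁻]^2(3.1×10⁻²)^3
[PO₄³⁻]^2 = 7.9×10⁻³³ / (3.1×10⁻²)^3 = 2.7×10⁻²⁸
[PO₄³⁻] = 1.6×10⁻¹⁴ M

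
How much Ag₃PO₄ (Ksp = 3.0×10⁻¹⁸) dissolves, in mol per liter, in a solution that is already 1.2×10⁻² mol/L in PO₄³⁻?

2.1×10⁻⁶ M

Ag₃PO₄(s) ⇌ 3 Ag⁺(aq) + PO₄³⁻(aq)
PO₄³⁻ is already present at 1.2×10⁻² mol/L. If s mol/L of Ag₃PO₄ dissolves, [Ag⁺] = 3s while [PO₄³⁻] ≈ 1.2×10⁻² mol/L.
Ksp = [Ag⁺]^3[PO₄³⁻] = (3s)^3(1.2×10⁻²)
(3s)^3 = 3.0×10⁻¹⁸ / (1.2×10⁻²) = 2.5×10⁻¹⁶
s = 2.1×10⁻⁶ mol/L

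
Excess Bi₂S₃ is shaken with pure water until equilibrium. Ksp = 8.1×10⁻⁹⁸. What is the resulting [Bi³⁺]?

3.0×10⁻²⁰ M

Bi₂S₃(s) ⇌ 2 Bi³⁺(aq) + 3 S²⁻(aq)
With molar solubility s: [Bi³⁺] = 2s, [S²⁻] = 3s.
Ksp = [Bi³⁺]^2[S²⁻]^3 = (2s)^2 · (3s)^3 = 108s^5 = 8.1×10⁻⁹⁸
s = 1.5×10⁻²⁰ M
[Bi³⁺] = 2s = 3.0×10⁻²⁰ M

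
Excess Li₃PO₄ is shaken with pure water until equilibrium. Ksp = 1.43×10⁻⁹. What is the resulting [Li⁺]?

Li₃PO₄(s) ⇌ 3 Li⁺(aq) + PO₄³⁻(aq)
Let s be the molar solubility. Then [Li⁺] = 3s and [PO₄³⁻] = s.
Ksp = [Li⁺]^3[PO₄³⁻] = (3s)^3 · s = 27s^4 = 1.43×10⁻⁹
s = 2.70×10⁻³ mol L⁻¹
[Li⁺] = 3s = 8.09×10⁻³ mol L⁻¹

8.09×10⁻³ M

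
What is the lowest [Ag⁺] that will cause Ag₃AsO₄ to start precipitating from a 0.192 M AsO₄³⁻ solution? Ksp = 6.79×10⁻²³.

7.07×10⁻⁸ M

Precipitation of each salt begins when its ion product equals Ksp.
Ag₃AsO₄(s) ⇌ 3 Ag⁺(aq) + AsO₄³⁻(aq)
Ksp = [Ag⁺]^3[AsO₄³⁻] = [Ag⁺]^3(0.192)
[Ag⁺]^3 = 6.79×10⁻²³ / (0.192) = 3.54×10⁻²²
[Ag⁺] = 7.07×10⁻⁸ M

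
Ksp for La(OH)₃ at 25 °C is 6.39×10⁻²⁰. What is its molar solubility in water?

La(OH)₃(s) ⇌ La³⁺(aq) + 3 OH⁻(aq)
Call the molar solubility s, so that [La³⁺] = s and [OH⁻] = 3s.
Ksp = [La³⁺][OH⁻]^3 = s · (3s)^3 = 27s^4
27s^4 = 6.39×10⁻²⁰  ⇒  s^4 = 2.37×10⁻²¹
s = 6.97×10⁻⁶ mol L⁻¹

6.97×10⁻⁶ M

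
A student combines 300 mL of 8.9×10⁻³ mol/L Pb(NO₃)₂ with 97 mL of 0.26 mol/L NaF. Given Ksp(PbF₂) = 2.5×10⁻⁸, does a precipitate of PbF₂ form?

After mixing, V = 300 mL + 97 mL = 397 mL.
[Pb²⁺] = (8.9×10⁻³)(300)/397 = 6.7×10⁻³ mol/L
[F⁻] = (0.26)(97)/397 = 6.4×10⁻² mol/L
Q = [Pb²⁺][F⁻]^2 = 2.7×10⁻⁵
Because Q > Ksp (2.7×10⁻⁵ vs 2.5×10⁻⁸), a precipitate of PbF₂ forms.

Yes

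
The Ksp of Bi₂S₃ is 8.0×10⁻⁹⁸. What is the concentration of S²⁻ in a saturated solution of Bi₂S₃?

Bi₂S₃(s) ⇌ 2 Bi³⁺(aq) + 3 S²⁻(aq)
With molar solubility s: [Bi³⁺] = 2s, [S²⁻] = 3s.
Ksp = [Bi³⁺]^2[S²⁻]^3 = (2s)^2 · (3s)^3 = 108s^5 = 8.0×10⁻⁹⁸
s = 1.5×10⁻²⁰ mol/L
[S²⁻] = 3s = 4.5×10⁻²⁰ mol/L

4.5×10⁻²⁰ M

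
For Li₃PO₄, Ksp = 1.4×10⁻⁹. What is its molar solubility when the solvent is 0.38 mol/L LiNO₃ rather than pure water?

Li₃PO₄(s) ⇌ 3 Li⁺(aq) + PO₄³⁻(aq)
Li⁺ is already present at 0.38 mol/L. If s mol/L of Li₃PO₄ dissolves, [PO₄³⁻] = s while [Li⁺] ≈ 0.38 mol/L.
Ksp = [Li⁺]^3[PO₄³⁻] = (0.38)^3s
s = 1.4×10⁻⁹ / (0.38)^3 = 2.6×10⁻⁸
s = 2.6×10⁻⁸ mol/L

2.6×10⁻⁸ M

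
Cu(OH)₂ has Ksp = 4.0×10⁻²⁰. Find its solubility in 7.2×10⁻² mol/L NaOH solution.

7.7×10⁻¹⁸ M

Cu(OH)₂(s) ⇌ Cu²⁺(aq) + 2 OH⁻(aq)
Let s be the solubility of Cu(OH)₂ here. The common ion gives [OH⁻] ≈ 7.2×10⁻² mol/L, and [Cu²⁺] = s.
Ksp = [Cu²⁺][OH⁻]^2 = s(7.2×10⁻²)^2
s = 4.0×10⁻²⁰ / (7.2×10⁻²)^2 = 7.7×10⁻¹⁸
s = 7.7×10⁻¹⁸ mol/L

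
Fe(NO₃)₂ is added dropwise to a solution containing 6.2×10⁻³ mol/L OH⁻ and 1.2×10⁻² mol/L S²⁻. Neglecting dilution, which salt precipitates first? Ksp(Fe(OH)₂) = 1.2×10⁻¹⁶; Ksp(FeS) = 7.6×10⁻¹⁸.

The threshold for precipitation is Q = Ksp.
For Fe(OH)₂: [Fe²⁺] = (Ksp/[OH⁻]^2) = 3.1×10⁻¹² mol/L
For FeS: [Fe²⁺] = (Ksp/[S²⁻]) = 6.3×10⁻¹⁶ mol/L
The smaller threshold [Fe²⁺] is reached first, so FeS precipitates first.

FeS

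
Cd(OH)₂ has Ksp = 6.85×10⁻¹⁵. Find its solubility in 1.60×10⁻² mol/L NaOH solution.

2.68×10⁻¹¹ M

Cd(OH)₂(s) ⇌ Cd²⁺(aq) + 2 OH⁻(aq)
With OH⁻ already at 1.60×10⁻² mol/L and s small, take [OH⁻] ≈ 1.60×10⁻² mol/L and [Cd²⁺] = s.
Ksp = [Cd²⁺][OH⁻]^2 = s(1.60×10⁻²)^2
s = 6.85×10⁻¹⁵ / (1.60×10⁻²)^2 = 2.68×10⁻¹¹
s = 2.68×10⁻¹¹ mol/L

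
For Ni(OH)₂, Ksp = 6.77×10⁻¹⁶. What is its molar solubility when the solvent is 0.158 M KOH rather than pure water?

2.71×10⁻¹⁴ M

Ni(OH)₂(s) ⇌ Ni²⁺(aq) + 2 OH⁻(aq)
With OH⁻ already at 0.158 M and s small, take [OH⁻] ≈ 0.158 M and [Ni²⁺] = s.
Ksp = [Ni²⁺][OH⁻]^2 = s(0.158)^2
s = 6.77×10⁻¹⁶ / (0.158)^2 = 2.71×10⁻¹⁴
s = 2.71×10⁻¹⁴ M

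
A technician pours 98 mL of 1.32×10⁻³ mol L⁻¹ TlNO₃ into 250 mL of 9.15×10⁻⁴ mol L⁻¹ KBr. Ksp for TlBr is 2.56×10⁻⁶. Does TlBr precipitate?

No

The combined volume is 348 mL.
[Tl⁺] = (1.32×10⁻³)(98)/348 = 3.72×10⁻⁴ mol L⁻¹
[Br⁻] = (9.15×10⁻⁴)(250)/348 = 6.57×10⁻⁴ mol L⁻¹
Q = [Tl⁺][Br⁻] = 2.44×10⁻⁷
Q < Ksp (2.44×10⁻⁷ vs 2.56×10⁻⁶); the solution remains unsaturated and no precipitate forms.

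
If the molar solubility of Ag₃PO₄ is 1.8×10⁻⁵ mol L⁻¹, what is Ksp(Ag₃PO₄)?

Ag₃PO₄(s) ⇌ 3 Ag⁺(aq) + PO₄³⁻(aq)
With molar solubility s: [Ag⁺] = 3s, [PO₄³⁻] = s.
Ksp = [Ag⁺]^3[PO₄³⁻] = (3s)^3 · s = 27s^4
Ksp = 27 × (1.8×10⁻⁵)^4 = 2.8×10⁻¹⁸

Ksp = 2.8×10⁻¹⁸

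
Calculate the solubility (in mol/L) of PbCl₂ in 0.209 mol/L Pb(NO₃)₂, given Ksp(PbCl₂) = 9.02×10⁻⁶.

PbCl₂(s) ⇌ Pb²⁺(aq) + 2 Cl⁻(aq)
With Pb²⁺ already at 0.209 mol/L and s small, take [Pb²⁺] ≈ 0.209 mol/L and [Cl⁻] = 2s.
Ksp = [Pb²⁺][Cl⁻]^2 = (0.209)(2s)^2
(2s)^2 = 9.02×10⁻⁶ / (0.209) = 4.32×10⁻⁵
s = 3.28×10⁻³ mol/L

3.28×10⁻³ M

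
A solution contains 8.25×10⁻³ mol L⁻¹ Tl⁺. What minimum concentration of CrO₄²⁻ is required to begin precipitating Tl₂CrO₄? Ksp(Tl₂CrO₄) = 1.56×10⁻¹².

Precipitation of each salt begins when its ion product equals Ksp.
Tl₂CrO₄(s) ⇌ 2 Tl⁺(aq) + CrO₄²⁻(aq)
Ksp = [Tl⁺]^2[CrO₄²⁻] = [CrO₄²⁻](8.25×10⁻³)^2
[CrO₄²⁻] = 1.56×10⁻¹² / (8.25×10⁻³)^2 = 2.29×10⁻⁸
[CrO₄²⁻] = 2.29×10⁻⁸ mol L⁻¹

2.29×10⁻⁸ M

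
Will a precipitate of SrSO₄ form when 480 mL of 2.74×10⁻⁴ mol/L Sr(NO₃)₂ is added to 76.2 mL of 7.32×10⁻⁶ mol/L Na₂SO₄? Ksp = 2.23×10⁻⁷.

No

Total volume after mixing = 480 + 76.2 = 556.2 mL.
[Sr²⁺] = (2.74×10⁻⁴)(480)/556.2 = 2.36×10⁻⁴ mol/L
[SO₄²⁻] = (7.32×10⁻⁶)(76.2)/556.2 = 1.00×10⁻⁶ mol/L
Q = [Sr²⁺][SO₄²⁻] = 2.37×10⁻¹⁰
Since Q (2.37×10⁻¹⁰) is less than Ksp (2.23×10⁻⁷), no SrSO₄ precipitates.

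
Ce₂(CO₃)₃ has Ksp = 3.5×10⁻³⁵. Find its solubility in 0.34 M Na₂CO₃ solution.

1.5×10⁻¹⁷ M

Ce₂(CO₃)₃(s) ⇌ 2 Ce³⁺(aq) + 3 CO₃²⁻(aq)
With CO₃²⁻ already at 0.34 M and s small, take [CO₃²⁻] ≈ 0.34 M and [Ce³⁺] = 2s.
Ksp = [Ce³⁺]^2[CO₃²⁻]^3 = (2s)^2(0.34)^3
(2s)^2 = 3.5×10⁻³⁵ / (0.34)^3 = 8.9×10⁻³⁴
s = 1.5×10⁻¹⁷ M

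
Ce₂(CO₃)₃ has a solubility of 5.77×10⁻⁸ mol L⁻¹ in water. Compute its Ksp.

Ce₂(CO₃)₃(s) ⇌ 2 Ce³⁺(aq) + 3 CO₃²⁻(aq)
Call the molar solubility s, so that [Ce³⁺] = 2s and [CO₃²⁻] = 3s.
Ksp = [Ce³⁺]^2[CO₃²⁻]^3 = (2s)^2 · (3s)^3 = 108s^5
Ksp = 108 × (5.77×10⁻⁸)^5 = 6.91×10⁻³⁵

Ksp = 6.91×10⁻³⁵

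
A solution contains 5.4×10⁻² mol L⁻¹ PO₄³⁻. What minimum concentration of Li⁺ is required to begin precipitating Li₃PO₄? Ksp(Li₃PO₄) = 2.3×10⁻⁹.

The threshold for precipitation is Q = Ksp.
Li₃PO₄(s) ⇌ 3 Li⁺(aq) + PO₄³⁻(aq)
Ksp = [Li⁺]^3[PO₄³⁻] = [Li⁺]^3(5.4×10⁻²)
[Li⁺]^3 = 2.3×10⁻⁹ / (5.4×10⁻²) = 4.3×10⁻⁸
[Li⁺] = 3.5×10⁻³ mol L⁻¹

3.5×10⁻³ M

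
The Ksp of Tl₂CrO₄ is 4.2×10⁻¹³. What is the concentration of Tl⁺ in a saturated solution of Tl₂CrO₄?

Tl₂CrO₄(s) ⇌ 2 Tl⁺(aq) + CrO₄²⁻(aq)
Call the molar solubility s, so that [Tl⁺] = 2s and [CrO₄²⁻] = s.
Ksp = [Tl⁺]^2[CrO₄²⁻] = (2s)^2 · s = 4s^3 = 4.2×10⁻¹³
s = 4.7×10⁻⁵ mol L⁻¹
[Tl⁺] = 2s = 9.4×10⁻⁵ mol L⁻¹

9.4×10⁻⁵ M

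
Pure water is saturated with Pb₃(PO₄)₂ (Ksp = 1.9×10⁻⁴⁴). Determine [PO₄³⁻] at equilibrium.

1.4×10⁻⁹ M

Pb₃(PO₄)₂(s) ⇌ 3 Pb²⁺(aq) + 2 PO₄³⁻(aq)
Let s be the molar solubility. Then [Pb²⁺] = 3s and [PO₄³⁻] = 2s.
Ksp = [Pb²⁺]^3[PO₄³⁻]^2 = (3s)^3 · (2s)^2 = 108s^5 = 1.9×10⁻⁴⁴
s = 7.1×10⁻¹⁰ mol L⁻¹
[PO₄³⁻] = 2s = 1.4×10⁻⁹ mol L⁻¹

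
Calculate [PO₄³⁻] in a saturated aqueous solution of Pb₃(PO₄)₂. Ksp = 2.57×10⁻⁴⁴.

1.50×10⁻⁹ M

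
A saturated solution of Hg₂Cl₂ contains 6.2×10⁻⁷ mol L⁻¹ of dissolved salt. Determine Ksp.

Hg₂Cl₂(s) ⇌ Hg₂²⁺(aq) + 2 Cl⁻(aq)
Call the molar solubility s, so that [Hg₂²⁺] = s and [Cl⁻] = 2s.
Ksp = [Hg₂²⁺][Cl⁻]^2 = s · (2s)^2 = 4s^3
Ksp = 4 × (6.2×10⁻⁷)^3 = 9.5×10⁻¹⁹

Ksp = 9.5×10⁻¹⁹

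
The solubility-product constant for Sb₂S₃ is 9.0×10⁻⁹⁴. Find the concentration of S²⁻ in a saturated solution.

Sb₂S₃(s) ⇌ 2 Sb³⁺(aq) + 3 S²⁻(aq)
With molar solubility s: [Sb³⁺] = 2s, [S²⁻] = 3s.
Ksp = [Sb³⁺]^2[S²⁻]^3 = (2s)^2 · (3s)^3 = 108s^5 = 9.0×10⁻⁹⁴
s = 9.6×10⁻²⁰ mol L⁻¹
[S²⁻] = 3s = 2.9×10⁻¹⁹ mol L⁻¹

2.9×10⁻¹⁹ M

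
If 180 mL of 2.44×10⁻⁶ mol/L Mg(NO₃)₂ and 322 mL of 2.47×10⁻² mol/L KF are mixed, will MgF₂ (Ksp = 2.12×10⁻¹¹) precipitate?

Yes

After mixing, V = 180 mL + 322 mL = 502 mL.
[Mg²⁺] = (2.44×10⁻⁶)(180)/502 = 8.75×10⁻⁷ mol/L
[F⁻] = (2.47×10⁻²)(322)/502 = 1.58×10⁻² mol/L
Q = [Mg²⁺][F⁻]^2 = 2.20×10⁻¹⁰
Because Q > Ksp (2.20×10⁻¹⁰ vs 2.12×10⁻¹¹), a precipitate of MgF₂ forms.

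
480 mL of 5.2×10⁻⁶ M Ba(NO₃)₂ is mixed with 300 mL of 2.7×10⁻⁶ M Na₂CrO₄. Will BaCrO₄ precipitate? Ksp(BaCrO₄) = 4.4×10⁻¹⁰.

No

Total volume after mixing = 480 + 300 = 780 mL.
[Ba²⁺] = (5.2×10⁻⁶)(480)/780 = 3.2×10⁻⁶ M
[CrO₄²⁻] = (2.7×10⁻⁶)(300)/780 = 1.0×10⁻⁶ M
Q = [Ba²⁺][CrO₄²⁻] = 3.3×10⁻¹²
Q < Ksp (3.3×10⁻¹² vs 4.4×10⁻¹⁰); the solution remains unsaturated and no precipitate forms.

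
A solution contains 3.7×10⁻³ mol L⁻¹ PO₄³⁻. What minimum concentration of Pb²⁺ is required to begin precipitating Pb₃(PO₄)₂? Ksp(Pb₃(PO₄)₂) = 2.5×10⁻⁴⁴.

Precipitation of each salt begins when its ion product equals Ksp.
Pb₃(PO₄)₂(s) ⇌ 3 Pb²⁺(aq) + 2 PO₄³⁻(aq)
Ksp = [Pb²⁺]^3[PO₄³⁻]^2 = [Pb²⁺]^3(3.7×10⁻³)^2
[Pb²⁺]^3 = 2.5×10⁻⁴⁴ / (3.7×10⁻³)^2 = 1.8×10⁻³⁹
[Pb²⁺] = 1.2×10⁻¹³ mol L⁻¹

1.2×10⁻¹³ M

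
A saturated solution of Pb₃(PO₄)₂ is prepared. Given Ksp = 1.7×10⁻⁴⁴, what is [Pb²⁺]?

Pb₃(PO₄)₂(s) ⇌ 3 Pb²⁺(aq) + 2 PO₄³⁻(aq)
If s mol/L of Pb₃(PO₄)₂ dissolves, [Pb²⁺] = 3s and [PO₄³⁻] = 2s.
Ksp = [Pb²⁺]^3[PO₄³⁻]^2 = (3s)^3 · (2s)^2 = 108s^5 = 1.7×10⁻⁴⁴
s = 6.9×10⁻¹⁰ M
[Pb²⁺] = 3s = 2.1×10⁻⁹ M

2.1×10⁻⁹ M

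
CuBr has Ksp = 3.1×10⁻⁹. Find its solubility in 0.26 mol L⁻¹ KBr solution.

CuBr(s) ⇌ Cu⁺(aq) + Br⁻(aq)
With Br⁻ already at 0.26 mol L⁻¹ and s small, take [Br⁻] ≈ 0.26 mol L⁻¹ and [Cu⁺] = s.
Ksp = [Cu⁺][Br⁻] = s(0.26)
s = 3.1×10⁻⁹ / (0.26) = 1.2×10⁻⁸
s = 1.2×10⁻⁸ mol L⁻¹

1.2×10⁻⁸ M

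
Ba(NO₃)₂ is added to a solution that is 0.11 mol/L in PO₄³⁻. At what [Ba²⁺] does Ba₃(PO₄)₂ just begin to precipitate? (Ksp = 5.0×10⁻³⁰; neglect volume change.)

Precipitation begins when Q = Ksp.
Ba₃(PO₄)₂(s) ⇌ 3 Ba²⁺(aq) + 2 PO₄³⁻(aq)
Ksp = [Ba²⁺]^3[PO₄³⁻]^2 = [Ba²⁺]^3(0.11)^2
[Ba²⁺]^3 = 5.0×10⁻³⁰ / (0.11)^2 = 4.1×10⁻²⁸
[Ba²⁺] = 7.4×10⁻¹⁰ mol/L

7.4×10⁻¹⁰ M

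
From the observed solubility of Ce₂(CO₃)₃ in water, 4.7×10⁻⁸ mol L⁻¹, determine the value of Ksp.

Ksp = 2.5×10⁻³⁵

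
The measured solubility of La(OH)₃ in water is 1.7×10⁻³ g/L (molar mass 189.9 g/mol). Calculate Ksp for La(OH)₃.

Convert to molarity: s = 1.7×10⁻³ / 189.9 = 8.952×10⁻⁶ mol/L
La(OH)₃(s) ⇌ La³⁺(aq) + 3 OH⁻(aq)
For each mole of La(OH)₃ that dissolves per liter, [La³⁺] = s and [OH⁻] = 3s; let s denote this solubility.
Ksp = [La³⁺][OH⁻]^3 = s · (3s)^3 = 27s^4
Ksp = 27 × (8.952×10⁻⁶)^4 = 1.7×10⁻¹⁹

Ksp = 1.7×10⁻¹⁹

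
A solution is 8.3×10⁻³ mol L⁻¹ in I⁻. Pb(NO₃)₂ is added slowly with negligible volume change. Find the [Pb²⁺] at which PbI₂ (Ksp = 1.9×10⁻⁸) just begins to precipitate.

2.8×10⁻⁴ M

A salt starts to precipitate once the ion product Q reaches its Ksp.
PbI₂(s) ⇌ Pb²⁺(aq) + 2 I⁻(aq)
Ksp = [Pb²⁺][I⁻]^2 = [Pb²⁺](8.3×10⁻³)^2
[Pb²⁺] = 1.9×10⁻⁸ / (8.3×10⁻³)^2 = 2.8×10⁻⁴
[Pb²⁺] = 2.8×10⁻⁴ mol L⁻¹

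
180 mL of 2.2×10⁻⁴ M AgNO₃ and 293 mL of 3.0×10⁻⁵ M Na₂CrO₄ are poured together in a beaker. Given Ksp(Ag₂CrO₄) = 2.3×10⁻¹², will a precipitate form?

The combined volume is 473 mL.
[Ag⁺] = (2.2×10⁻⁴)(180)/473 = 8.4×10⁻⁵ M
[CrO₄²⁻] = (3.0×10⁻⁵)(293)/473 = 1.9×10⁻⁵ M
Q = [Ag⁺]^2[CrO₄²⁻] = 1.3×10⁻¹³
Q < Ksp (1.3×10⁻¹³ vs 2.3×10⁻¹²); the solution remains unsaturated and no precipitate forms.

No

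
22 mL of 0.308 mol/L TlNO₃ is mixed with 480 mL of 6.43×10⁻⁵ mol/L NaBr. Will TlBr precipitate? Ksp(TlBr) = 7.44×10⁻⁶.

No

The combined volume is 502 mL.
[Tl⁺] = (0.308)(22)/502 = 1.35×10⁻² mol/L
[Br⁻] = (6.43×10⁻⁵)(480)/502 = 6.15×10⁻⁵ mol/L
Q = [Tl⁺][Br⁻] = 8.30×10⁻⁷
Since Q (8.30×10⁻⁷) is less than Ksp (7.44×10⁻⁶), no TlBr precipitates.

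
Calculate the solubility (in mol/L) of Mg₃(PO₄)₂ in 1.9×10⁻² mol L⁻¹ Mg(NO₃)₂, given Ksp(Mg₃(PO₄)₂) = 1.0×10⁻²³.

Mg₃(PO₄)₂(s) ⇌ 3 Mg²⁺(aq) + 2 PO₄³⁻(aq)
Let s be the solubility of Mg₃(PO₄)₂ here. The common ion gives [Mg²⁺] ≈ 1.9×10⁻² mol L⁻¹, and [PO₄³⁻] = 2s.
Ksp = [Mg²⁺]^3[PO₄³⁻]^2 = (1.9×10⁻²)^3(2s)^2
(2s)^2 = 1.0×10⁻²³ / (1.9×10⁻²)^3 = 1.5×10⁻¹⁸
s = 6.0×10⁻¹⁰ mol L⁻¹

6.0×10⁻¹⁰ M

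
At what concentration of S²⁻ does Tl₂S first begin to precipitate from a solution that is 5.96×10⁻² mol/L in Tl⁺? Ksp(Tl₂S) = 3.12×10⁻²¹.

8.78×10⁻¹⁹ M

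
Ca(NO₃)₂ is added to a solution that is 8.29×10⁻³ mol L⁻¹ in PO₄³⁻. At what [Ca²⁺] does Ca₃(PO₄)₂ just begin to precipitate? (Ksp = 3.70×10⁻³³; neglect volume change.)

Precipitation begins when Q = Ksp.
Ca₃(PO₄)₂(s) ⇌ 3 Ca²⁺(aq) + 2 PO₄³⁻(aq)
Ksp = [Ca²⁺]^3[PO₄³⁻]^2 = [Ca²⁺]^3(8.29×10⁻³)^2
[Ca²⁺]^3 = 3.70×10⁻³³ / (8.29×10⁻³)^2 = 5.38×10⁻²⁹
[Ca²⁺] = 3.78×10⁻¹⁰ mol L⁻¹

3.78×10⁻¹⁰ M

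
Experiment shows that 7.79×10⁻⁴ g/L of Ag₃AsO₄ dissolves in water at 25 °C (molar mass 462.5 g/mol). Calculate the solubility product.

Molar solubility s = (7.79×10⁻⁴ g/L) / (462.5 g/mol) = 1.6843×10⁻⁶ mol/L
Ag₃AsO₄(s) ⇌ 3 Ag⁺(aq) + AsO₄³⁻(aq)
If s mol/L of Ag₃AsO₄ dissolves, [Ag⁺] = 3s and [AsO₄³⁻] = s.
Ksp = [Ag⁺]^3[AsO₄³⁻] = (3s)^3 · s = 27s^4
Ksp = 27 × (1.6843×10⁻⁶)^4 = 2.17×10⁻²²

Ksp = 2.17×10⁻²²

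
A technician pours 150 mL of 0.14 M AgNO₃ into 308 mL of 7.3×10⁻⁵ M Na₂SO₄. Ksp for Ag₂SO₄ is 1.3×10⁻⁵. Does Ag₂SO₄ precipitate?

Total volume after mixing = 150 + 308 = 458 mL.
[Ag⁺] = (0.14)(150)/458 = 4.6×10⁻² M
[SO₄²⁻] = (7.3×10⁻⁵)(308)/458 = 4.9×10⁻⁵ M
Q = [Ag⁺]^2[SO₄²⁻] = 1.0×10⁻⁷
Q < Ksp (1.0×10⁻⁷ vs 1.3×10⁻⁵); the solution remains unsaturated and no precipitate forms.

No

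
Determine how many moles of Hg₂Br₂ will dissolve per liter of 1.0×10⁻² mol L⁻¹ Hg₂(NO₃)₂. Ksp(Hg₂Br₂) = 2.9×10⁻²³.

2.7×10⁻¹¹ M

Hg₂Br₂(s) ⇌ Hg₂²⁺(aq) + 2 Br⁻(aq)
Hg₂²⁺ is already present at 1.0×10⁻² mol L⁻¹. If s mol/L of Hg₂Br₂ dissolves, [Br⁻] = 2s while [Hg₂²⁺] ≈ 1.0×10⁻² mol L⁻¹.
Ksp = [Hg₂²⁺][Br⁻]^2 = (1.0×10⁻²)(2s)^2
(2s)^2 = 2.9×10⁻²³ / (1.0×10⁻²) = 2.9×10⁻²¹
s = 2.7×10⁻¹¹ mol L⁻¹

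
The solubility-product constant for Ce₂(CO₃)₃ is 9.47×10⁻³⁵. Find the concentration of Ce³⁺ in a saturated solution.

Ce₂(CO₃)₃(s) ⇌ 2 Ce³⁺(aq) + 3 CO₃²⁻(aq)
Let s be the molar solubility. Then [Ce³⁺] = 2s and [CO₃²⁻] = 3s.
Ksp = [Ce³⁺]^2[CO₃²⁻]^3 = (2s)^2 · (3s)^3 = 108s^5 = 9.47×10⁻³⁵
s = 6.15×10⁻⁸ mol/L
[Ce³⁺] = 2s = 1.23×10⁻⁷ mol/L

1.23×10⁻⁷ M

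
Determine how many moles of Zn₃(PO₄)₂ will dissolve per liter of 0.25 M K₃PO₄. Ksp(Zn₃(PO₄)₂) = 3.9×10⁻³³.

1.3×10⁻¹¹ M

Zn₃(PO₄)₂(s) ⇌ 3 Zn²⁺(aq) + 2 PO₄³⁻(aq)
Let s be the solubility of Zn₃(PO₄)₂ here. The common ion gives [PO₄³⁻] ≈ 0.25 M, and [Zn²⁺] = 3s.
Ksp = [Zn²⁺]^3[PO₄³⁻]^2 = (3s)^3(0.25)^2
(3s)^3 = 3.9×10⁻³³ / (0.25)^2 = 6.2×10⁻³²
s = 1.3×10⁻¹¹ M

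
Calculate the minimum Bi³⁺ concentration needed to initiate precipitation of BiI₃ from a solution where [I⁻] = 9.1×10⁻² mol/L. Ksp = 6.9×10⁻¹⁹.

Each salt precipitates once Q = Ksp for that salt.
BiI₃(s) ⇌ Bi³⁺(aq) + 3 I⁻(aq)
Ksp = [Bi³⁺][I⁻]^3 = [Bi³⁺](9.1×10⁻²)^3
[Bi³⁺] = 6.9×10⁻¹⁹ / (9.1×10⁻²)^3 = 9.2×10⁻¹⁶
[Bi³⁺] = 9.2×10⁻¹⁶ mol/L

9.2×10⁻¹⁶ M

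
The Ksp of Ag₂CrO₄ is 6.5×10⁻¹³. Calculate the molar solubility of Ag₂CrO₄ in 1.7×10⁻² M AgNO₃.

2.2×10⁻⁹ M

Ag₂CrO₄(s) ⇌ 2 Ag⁺(aq) + CrO₄²⁻(aq)
With Ag⁺ already at 1.7×10⁻² M and s small, take [Ag⁺] ≈ 1.7×10⁻² M and [CrO₄²⁻] = s.
Ksp = [Ag⁺]^2[CrO₄²⁻] = (1.7×10⁻²)^2s
s = 6.5×10⁻¹³ / (1.7×10⁻²)^2 = 2.2×10⁻⁹
s = 2.2×10⁻⁹ M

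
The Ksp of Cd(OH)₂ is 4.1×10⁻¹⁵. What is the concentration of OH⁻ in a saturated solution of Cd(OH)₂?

2.0×10⁻⁵ M

Cd(OH)₂(s) ⇌ Cd²⁺(aq) + 2 OH⁻(aq)
With molar solubility s: [Cd²⁺] = s, [OH⁻] = 2s.
Ksp = [Cd²⁺][OH⁻]^2 = s · (2s)^2 = 4s^3 = 4.1×10⁻¹⁵
s = 1.0×10⁻⁵ mol/L
[OH⁻] = 2s = 2.0×10⁻⁵ mol/L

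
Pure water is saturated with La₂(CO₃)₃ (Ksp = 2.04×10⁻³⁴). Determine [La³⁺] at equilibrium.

La₂(CO₃)₃(s) ⇌ 2 La³⁺(aq) + 3 CO₃²⁻(aq)
Call the molar solubility s, so that [La³⁺] = 2s and [CO₃²⁻] = 3s.
Ksp = [La³⁺]^2[CO₃²⁻]^3 = (2s)^2 · (3s)^3 = 108s^5 = 2.04×10⁻³⁴
s = 7.17×10⁻⁸ M
[La³⁺] = 2s = 1.43×10⁻⁷ M

1.43×10⁻⁷ M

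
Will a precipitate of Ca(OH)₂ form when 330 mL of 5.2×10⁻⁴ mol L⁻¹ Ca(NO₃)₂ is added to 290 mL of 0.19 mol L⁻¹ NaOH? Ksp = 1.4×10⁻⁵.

The combined volume is 620 mL.
[Ca²⁺] = (5.2×10⁻⁴)(330)/620 = 2.8×10⁻⁴ mol L⁻¹
[OH⁻] = (0.19)(290)/620 = 8.9×10⁻² mol L⁻¹
Q = [Ca²⁺][OH⁻]^2 = 2.2×10⁻⁶
Q = 2.2×10⁻⁶ < Ksp = 1.4×10⁻⁵, so the solution is unsaturated and no precipitate forms.

No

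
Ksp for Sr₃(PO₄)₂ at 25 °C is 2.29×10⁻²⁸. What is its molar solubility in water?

1.16×10⁻⁶ M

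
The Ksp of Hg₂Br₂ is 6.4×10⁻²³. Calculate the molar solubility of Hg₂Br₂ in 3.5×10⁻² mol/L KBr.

Hg₂Br₂(s) ⇌ Hg₂²⁺(aq) + 2 Br⁻(aq)
With Br⁻ already at 3.5×10⁻² mol/L and s small, take [Br⁻] ≈ 3.5×10⁻² mol/L and [Hg₂²⁺] = s.
Ksp = [Hg₂²⁺][Br⁻]^2 = s(3.5×10⁻²)^2
s = 6.4×10⁻²³ / (3.5×10⁻²)^2 = 5.2×10⁻²⁰
s = 5.2×10⁻²⁰ mol/L

5.2×10⁻²⁰ M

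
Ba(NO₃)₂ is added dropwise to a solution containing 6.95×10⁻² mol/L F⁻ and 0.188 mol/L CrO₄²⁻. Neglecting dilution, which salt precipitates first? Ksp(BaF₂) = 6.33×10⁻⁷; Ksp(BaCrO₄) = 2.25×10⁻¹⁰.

BaCrO₄

Precipitation of each salt begins when its ion product equals Ksp.
For BaF₂: [Ba²⁺] = (Ksp/[F⁻]^2) = 1.31×10⁻⁴ mol/L
For BaCrO₄: [Ba²⁺] = (Ksp/[CrO₄²⁻]) = 1.20×10⁻⁹ mol/L
Since BaCrO₄ needs less Ba²⁺ to reach saturation, it precipitates first.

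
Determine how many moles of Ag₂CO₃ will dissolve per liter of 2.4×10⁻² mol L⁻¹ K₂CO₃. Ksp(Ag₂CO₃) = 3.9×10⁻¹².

6.4×10⁻⁶ M

Ag₂CO₃(s) ⇌ 2 Ag⁺(aq) + CO₃²⁻(aq)
The solution already contains CO₃²⁻ at 2.4×10⁻² mol L⁻¹. Let s be the molar solubility of Ag₂CO₃.
[CO₃²⁻] ≈ 2.4×10⁻² mol L⁻¹ (common ion dominates); [Ag⁺] = 2s.
Ksp = [Ag⁺]^2[CO₃²⁻] = (2s)^2(2.4×10⁻²)
(2s)^2 = 3.9×10⁻¹² / (2.4×10⁻²) = 1.6×10⁻¹⁰
s = 6.4×10⁻⁶ mol L⁻¹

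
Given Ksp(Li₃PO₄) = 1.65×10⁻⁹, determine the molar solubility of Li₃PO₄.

2.80×10⁻³ M

Li₃PO₄(s) ⇌ 3 Li⁺(aq) + PO₄³⁻(aq)
Let s be the molar solubility. Then [Li⁺] = 3s and [PO₄³⁻] = s.
Ksp = [Li⁺]^3[PO₄³⁻] = (3s)^3 · s = 27s^4
27s^4 = 1.65×10⁻⁹  ⇒  s^4 = 6.11×10⁻¹¹
Taking the 4th root, s = 2.80×10⁻³ mol/L.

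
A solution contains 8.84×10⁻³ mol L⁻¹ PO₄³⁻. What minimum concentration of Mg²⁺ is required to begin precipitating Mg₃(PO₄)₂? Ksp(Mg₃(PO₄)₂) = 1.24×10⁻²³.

5.41×10⁻⁷ M

The threshold for precipitation is Q = Ksp.
Mg₃(PO₄)₂(s) ⇌ 3 Mg²⁺(aq) + 2 PO₄³⁻(aq)
Ksp = [Mg²⁺]^3[PO₄³⁻]^2 = [Mg²⁺]^3(8.84×10⁻³)^2
[Mg²⁺]^3 = 1.24×10⁻²³ / (8.84×10⁻³)^2 = 1.59×10⁻¹⁹
[Mg²⁺] = 5.41×10⁻⁷ mol L⁻¹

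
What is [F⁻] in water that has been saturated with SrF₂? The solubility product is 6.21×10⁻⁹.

2.32×10⁻³ M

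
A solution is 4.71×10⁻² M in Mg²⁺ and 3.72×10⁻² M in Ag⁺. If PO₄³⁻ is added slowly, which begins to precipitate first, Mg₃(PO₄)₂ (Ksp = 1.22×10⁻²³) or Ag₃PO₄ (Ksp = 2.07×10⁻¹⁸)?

Ag₃PO₄

Each salt precipitates once Q = Ksp for that salt.
For Mg₃(PO₄)₂: [PO₄³⁻] = (Ksp/[Mg²⁺]^3)^(1/2) = 3.42×10⁻¹⁰ M
For Ag₃PO₄: [PO₄³⁻] = (Ksp/[Ag⁺]^3) = 4.02×10⁻¹⁴ M
Since Ag₃PO₄ needs less PO₄³⁻ to reach saturation, it precipitates first.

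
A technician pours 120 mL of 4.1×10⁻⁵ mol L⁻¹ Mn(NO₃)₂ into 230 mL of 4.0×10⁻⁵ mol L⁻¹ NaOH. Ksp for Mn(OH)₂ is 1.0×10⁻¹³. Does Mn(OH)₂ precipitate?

No

After mixing, V = 120 mL + 230 mL = 350 mL.
[Mn²⁺] = (4.1×10⁻⁵)(120)/350 = 1.4×10⁻⁵ mol L⁻¹
[OH⁻] = (4.0×10⁻⁵)(230)/350 = 2.6×10⁻⁵ mol L⁻¹
Q = [Mn²⁺][OH⁻]^2 = 9.7×10⁻¹⁵
Q = 9.7×10⁻¹⁵ < Ksp = 1.0×10⁻¹³, so the solution is unsaturated and no precipitate forms.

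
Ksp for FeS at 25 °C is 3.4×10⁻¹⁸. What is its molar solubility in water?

1.8×10⁻⁹ M

FeS(s) ⇌ Fe²⁺(aq) + S²⁻(aq)
If s mol/L of FeS dissolves, [Fe²⁺] = s and [S²⁻] = s.
Ksp = [Fe²⁺][S²⁻] = s · s = s^2
s^2 = 3.4×10⁻¹⁸
Taking the 2nd root, s = 1.8×10⁻⁹ mol L⁻¹.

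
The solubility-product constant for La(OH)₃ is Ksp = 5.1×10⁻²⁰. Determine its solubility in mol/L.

6.6×10⁻⁶ M

La(OH)₃(s) ⇌ La³⁺(aq) + 3 OH⁻(aq)
With molar solubility s: [La³⁺] = s, [OH⁻] = 3s.
Ksp = [La³⁺][OH⁻]^3 = s · (3s)^3 = 27s^4
27s^4 = 5.1×10⁻²⁰  ⇒  s^4 = 1.9×10⁻²¹
s = 6.6×10⁻⁶ mol/L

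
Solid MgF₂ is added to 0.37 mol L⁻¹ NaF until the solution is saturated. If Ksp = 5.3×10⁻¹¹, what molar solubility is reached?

MgF₂(s) ⇌ Mg²⁺(aq) + 2 F⁻(aq)
F⁻ is already present at 0.37 mol L⁻¹. If s mol/L of MgF₂ dissolves, [Mg²⁺] = s while [F⁻] ≈ 0.37 mol L⁻¹.
Ksp = [Mg²⁺][F⁻]^2 = s(0.37)^2
s = 5.3×10⁻¹¹ / (0.37)^2 = 3.9×10⁻¹⁰
s = 3.9×10⁻¹⁰ mol L⁻¹

3.9×10⁻¹⁰ M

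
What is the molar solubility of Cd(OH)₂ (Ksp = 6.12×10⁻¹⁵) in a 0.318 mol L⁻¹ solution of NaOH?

6.05×10⁻¹⁴ M

Cd(OH)₂(s) ⇌ Cd²⁺(aq) + 2 OH⁻(aq)
OH⁻ is already present at 0.318 mol L⁻¹. If s mol/L of Cd(OH)₂ dissolves, [Cd²⁺] = s while [OH⁻] ≈ 0.318 mol L⁻¹.
Ksp = [Cd²⁺][OH⁻]^2 = s(0.318)^2
s = 6.12×10⁻¹⁵ / (0.318)^2 = 6.05×10⁻¹⁴
s = 6.05×10⁻¹⁴ mol L⁻¹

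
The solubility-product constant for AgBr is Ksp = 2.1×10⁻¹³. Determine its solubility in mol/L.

AgBr(s) ⇌ Ag⁺(aq) + Br⁻(aq)
Let s be the molar solubility. Then [Ag⁺] = s and [Br⁻] = s.
Ksp = [Ag⁺][Br⁻] = s · s = s^2
s^2 = 2.1×10⁻¹³
Taking the 2nd root, s = 4.6×10⁻⁷ mol L⁻¹.

4.6×10⁻⁷ M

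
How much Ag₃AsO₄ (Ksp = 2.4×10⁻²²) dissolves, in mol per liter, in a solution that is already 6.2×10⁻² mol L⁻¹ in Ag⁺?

1.0×10⁻¹⁸ M

Ag₃AsO₄(s) ⇌ 3 Ag⁺(aq) + AsO₄³⁻(aq)
Ag⁺ is already present at 6.2×10⁻² mol L⁻¹. If s mol/L of Ag₃AsO₄ dissolves, [AsO₄³⁻] = s while [Ag⁺] ≈ 6.2×10⁻² mol L⁻¹.
Ksp = [Ag⁺]^3[AsO₄³⁻] = (6.2×10⁻²)^3s
s = 2.4×10⁻²² / (6.2×10⁻²)^3 = 1.0×10⁻¹⁸
s = 1.0×10⁻¹⁸ mol L⁻¹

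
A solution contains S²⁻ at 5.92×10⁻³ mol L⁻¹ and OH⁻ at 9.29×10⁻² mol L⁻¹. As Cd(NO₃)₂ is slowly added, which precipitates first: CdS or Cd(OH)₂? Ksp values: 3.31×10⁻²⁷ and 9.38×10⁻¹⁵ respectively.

Precipitation begins when Q = Ksp.
For CdS: [Cd²⁺] = (Ksp/[S²⁻]) = 5.59×10⁻²⁵ mol L⁻¹
For Cd(OH)₂: [Cd²⁺] = (Ksp/[OH⁻]^2) = 1.09×10⁻¹² mol L⁻¹
CdS requires the lower [Cd²⁺], so it precipitates first.

CdS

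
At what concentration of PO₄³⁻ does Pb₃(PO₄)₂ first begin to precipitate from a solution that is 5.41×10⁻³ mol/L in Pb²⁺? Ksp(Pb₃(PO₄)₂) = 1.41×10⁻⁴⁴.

2.98×10⁻¹⁹ M

A salt starts to precipitate once the ion product Q reaches its Ksp.
Pb₃(PO₄)₂(s) ⇌ 3 Pb²⁺(aq) + 2 PO₄³⁻(aq)
Ksp = [Pb²⁺]^3[PO₄³⁻]^2 = [PO₄³⁻]^2(5.41×10⁻³)^3
[PO₄³⁻]^2 = 1.41×10⁻⁴⁴ / (5.41×10⁻³)^3 = 8.90×10⁻³⁸
[PO₄³⁻] = 2.98×10⁻¹⁹ mol/L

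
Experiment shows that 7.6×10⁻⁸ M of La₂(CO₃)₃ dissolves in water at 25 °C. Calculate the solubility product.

Ksp = 2.7×10⁻³⁴

La₂(CO₃)₃(s) ⇌ 2 La³⁺(aq) + 3 CO₃²⁻(aq)
Call the molar solubility s, so that [La³⁺] = 2s and [CO₃²⁻] = 3s.
Ksp = [La³⁺]^2[CO₃²⁻]^3 = (2s)^2 · (3s)^3 = 108s^5
Ksp = 108 × (7.6×10⁻⁸)^5 = 2.7×10⁻³⁴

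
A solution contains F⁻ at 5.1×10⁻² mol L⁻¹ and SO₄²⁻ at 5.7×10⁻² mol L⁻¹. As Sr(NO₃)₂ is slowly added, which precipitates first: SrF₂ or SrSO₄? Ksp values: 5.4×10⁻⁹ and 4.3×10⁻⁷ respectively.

SrF₂

A salt starts to precipitate once the ion product Q reaches its Ksp.
For SrF₂: [Sr²⁺] = (Ksp/[F⁻]^2) = 2.1×10⁻⁶ mol L⁻¹
For SrSO₄: [Sr²⁺] = (Ksp/[SO₄²⁻]) = 7.5×10⁻⁶ mol L⁻¹
The smaller threshold [Sr²⁺] is reached first, so SrF₂ precipitates first.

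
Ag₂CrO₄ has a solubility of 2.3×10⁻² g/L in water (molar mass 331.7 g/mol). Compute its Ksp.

Ksp = 1.3×10⁻¹²

s = (2.3×10⁻² g L⁻¹)/(331.7 g mol⁻¹) = 6.934×10⁻⁵ M
Ag₂CrO₄(s) ⇌ 2 Ag⁺(aq) + CrO₄²⁻(aq)
If s mol/L of Ag₂CrO₄ dissolves, [Ag⁺] = 2s and [CrO₄²⁻] = s.
Ksp = [Ag⁺]^2[CrO₄²⁻] = (2s)^2 · s = 4s^3
Ksp = 4 × (6.934×10⁻⁵)^3 = 1.3×10⁻¹²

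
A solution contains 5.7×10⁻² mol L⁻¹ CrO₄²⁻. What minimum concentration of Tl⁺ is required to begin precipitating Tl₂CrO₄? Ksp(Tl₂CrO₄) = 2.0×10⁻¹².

5.9×10⁻⁶ M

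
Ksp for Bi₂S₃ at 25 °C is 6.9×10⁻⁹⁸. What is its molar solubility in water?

1.4×10⁻²⁰ M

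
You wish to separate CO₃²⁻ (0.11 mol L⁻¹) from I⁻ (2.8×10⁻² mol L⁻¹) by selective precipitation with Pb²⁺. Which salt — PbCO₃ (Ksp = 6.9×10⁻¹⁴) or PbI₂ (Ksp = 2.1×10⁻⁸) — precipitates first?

PbCO₃

A salt starts to precipitate once the ion product Q reaches its Ksp.
For PbCO₃: [Pb²⁺] = (Ksp/[CO₃²⁻]) = 6.3×10⁻¹³ mol L⁻¹
For PbI₂: [Pb²⁺] = (Ksp/[I⁻]^2) = 2.7×10⁻⁵ mol L⁻¹
Since PbCO₃ needs less Pb²⁺ to reach saturation, it precipitates first.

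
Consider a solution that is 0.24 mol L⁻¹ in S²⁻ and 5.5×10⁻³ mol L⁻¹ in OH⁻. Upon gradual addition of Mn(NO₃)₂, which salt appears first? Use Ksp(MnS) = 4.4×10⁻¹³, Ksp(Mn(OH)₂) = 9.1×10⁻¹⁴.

A salt starts to precipitate once the ion product Q reaches its Ksp.
For MnS: [Mn²⁺] = (Ksp/[S²⁻]) = 1.8×10⁻¹² mol L⁻¹
For Mn(OH)₂: [Mn²⁺] = (Ksp/[OH⁻]^2) = 3.0×10⁻⁹ mol L⁻¹
Since MnS needs less Mn²⁺ to reach saturation, it precipitates first.

MnS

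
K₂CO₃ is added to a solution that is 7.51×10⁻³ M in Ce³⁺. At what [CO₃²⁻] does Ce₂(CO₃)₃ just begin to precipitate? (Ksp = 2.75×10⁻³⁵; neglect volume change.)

A salt starts to precipitate once the ion product Q reaches its Ksp.
Ce₂(CO₃)₃(s) ⇌ 2 Ce³⁺(aq) + 3 CO₃²⁻(aq)
Ksp = [Ce³⁺]^2[CO₃²⁻]^3 = [CO₃²⁻]^3(7.51×10⁻³)^2
[CO₃²⁻]^3 = 2.75×10⁻³⁵ / (7.51×10⁻³)^2 = 4.88×10⁻³¹
[CO₃²⁻] = 7.87×10⁻¹¹ M

7.87×10⁻¹¹ M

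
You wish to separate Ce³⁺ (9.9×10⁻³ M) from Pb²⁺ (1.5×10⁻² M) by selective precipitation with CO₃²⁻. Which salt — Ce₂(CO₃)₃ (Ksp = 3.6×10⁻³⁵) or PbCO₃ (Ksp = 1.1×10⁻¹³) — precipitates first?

PbCO₃

Precipitation begins when Q = Ksp.
For Ce₂(CO₃)₃: [CO₃²⁻] = (Ksp/[Ce³⁺]^2)^(1/3) = 7.2×10⁻¹¹ M
For PbCO₃: [CO₃²⁻] = (Ksp/[Pb²⁺]) = 7.3×10⁻¹² M
Since PbCO₃ needs less CO₃²⁻ to reach saturation, it precipitates first.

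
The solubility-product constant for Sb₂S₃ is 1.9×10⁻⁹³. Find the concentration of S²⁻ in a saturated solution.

Sb₂S₃(s) ⇌ 2 Sb³⁺(aq) + 3 S²⁻(aq)
If s mol/L of Sb₂S₃ dissolves, [Sb³⁺] = 2s and [S²⁻] = 3s.
Ksp = [Sb³⁺]^2[S²⁻]^3 = (2s)^2 · (3s)^3 = 108s^5 = 1.9×10⁻⁹³
s = 1.1×10⁻¹⁹ mol L⁻¹
[S²⁻] = 3s = 3.4×10⁻¹⁹ mol L⁻¹

3.4×10⁻¹⁹ M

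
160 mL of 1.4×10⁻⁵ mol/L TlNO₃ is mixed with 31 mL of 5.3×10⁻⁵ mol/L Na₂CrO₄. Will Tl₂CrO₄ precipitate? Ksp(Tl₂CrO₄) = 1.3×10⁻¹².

No

The combined volume is 191 mL.
[Tl⁺] = (1.4×10⁻⁵)(160)/191 = 1.2×10⁻⁵ mol/L
[CrO₄²⁻] = (5.3×10⁻⁵)(31)/191 = 8.6×10⁻⁶ mol/L
Q = [Tl⁺]^2[CrO₄²⁻] = 1.2×10⁻¹⁵
Q = 1.2×10⁻¹⁵ < Ksp = 1.3×10⁻¹², so the solution is unsaturated and no precipitate forms.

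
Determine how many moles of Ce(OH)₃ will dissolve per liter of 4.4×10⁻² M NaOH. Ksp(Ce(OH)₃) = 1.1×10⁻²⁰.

1.3×10⁻¹⁶ M

Ce(OH)₃(s) ⇌ Ce³⁺(aq) + 3 OH⁻(aq)
The solution already contains OH⁻ at 4.4×10⁻² M. Let s be the molar solubility of Ce(OH)₃.
[OH⁻] ≈ 4.4×10⁻² M (common ion dominates); [Ce³⁺] = s.
Ksp = [Ce³⁺][OH⁻]^3 = s(4.4×10⁻²)^3
s = 1.1×10⁻²⁰ / (4.4×10⁻²)^3 = 1.3×10⁻¹⁶
s = 1.3×10⁻¹⁶ M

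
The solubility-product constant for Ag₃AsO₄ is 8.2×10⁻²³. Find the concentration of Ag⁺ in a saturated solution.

4.0×10⁻⁶ M

Ag₃AsO₄(s) ⇌ 3 Ag⁺(aq) + AsO₄³⁻(aq)
Call the molar solubility s, so that [Ag⁺] = 3s and [AsO₄³⁻] = s.
Ksp = [Ag⁺]^3[AsO₄³⁻] = (3s)^3 · s = 27s^4 = 8.2×10⁻²³
s = 1.3×10⁻⁶ M
[Ag⁺] = 3s = 4.0×10⁻⁶ M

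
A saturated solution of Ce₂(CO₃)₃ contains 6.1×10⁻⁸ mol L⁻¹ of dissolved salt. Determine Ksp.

Ksp = 9.1×10⁻³⁵

Ce₂(CO₃)₃(s) ⇌ 2 Ce³⁺(aq) + 3 CO₃²⁻(aq)
With molar solubility s: [Ce³⁺] = 2s, [CO₃²⁻] = 3s.
Ksp = [Ce³⁺]^2[CO₃²⁻]^3 = (2s)^2 · (3s)^3 = 108s^5
Ksp = 108 × (6.1×10⁻⁸)^5 = 9.1×10⁻³⁵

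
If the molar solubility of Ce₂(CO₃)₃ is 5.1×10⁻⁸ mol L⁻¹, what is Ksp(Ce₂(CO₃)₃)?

Ce₂(CO₃)₃(s) ⇌ 2 Ce³⁺(aq) + 3 CO₃²⁻(aq)
Let s be the molar solubility. Then [Ce³⁺] = 2s and [CO₃²⁻] = 3s.
Ksp = [Ce³⁺]^2[CO₃²⁻]^3 = (2s)^2 · (3s)^3 = 108s^5
Ksp = 108 × (5.1×10⁻⁸)^5 = 3.7×10⁻³⁵

Ksp = 3.7×10⁻³⁵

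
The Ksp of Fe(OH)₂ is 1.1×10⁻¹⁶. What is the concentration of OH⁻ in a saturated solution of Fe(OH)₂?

6.0×10⁻⁶ M

Fe(OH)₂(s) ⇌ Fe²⁺(aq) + 2 OH⁻(aq)
With molar solubility s: [Fe²⁺] = s, [OH⁻] = 2s.
Ksp = [Fe²⁺][OH⁻]^2 = s · (2s)^2 = 4s^3 = 1.1×10⁻¹⁶
s = 3.0×10⁻⁶ M
[OH⁻] = 2s = 6.0×10⁻⁶ M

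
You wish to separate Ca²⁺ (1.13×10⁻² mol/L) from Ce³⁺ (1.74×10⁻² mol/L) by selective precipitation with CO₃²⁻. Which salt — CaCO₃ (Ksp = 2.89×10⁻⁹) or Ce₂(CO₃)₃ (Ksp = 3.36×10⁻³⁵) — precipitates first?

Precipitation begins when Q = Ksp.
For CaCO₃: [CO₃²⁻] = (Ksp/[Ca²⁺]) = 2.56×10⁻⁷ mol/L
For Ce₂(CO₃)₃: [CO₃²⁻] = (Ksp/[Ce³⁺]^2)^(1/3) = 4.81×10⁻¹¹ mol/L
The smaller threshold [CO₃²⁻] is reached first, so Ce₂(CO₃)₃ precipitates first.

Ce₂(CO₃)₃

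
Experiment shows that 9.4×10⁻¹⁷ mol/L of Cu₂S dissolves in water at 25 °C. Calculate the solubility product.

Ksp = 3.3×10⁻⁴⁸

Cu₂S(s) ⇌ 2 Cu⁺(aq) + S²⁻(aq)
Let s be the molar solubility. Then [Cu⁺] = 2s and [S²⁻] = s.
Ksp = [Cu⁺]^2[S²⁻] = (2s)^2 · s = 4s^3
Ksp = 4 × (9.4×10⁻¹⁷)^3 = 3.3×10⁻⁴⁸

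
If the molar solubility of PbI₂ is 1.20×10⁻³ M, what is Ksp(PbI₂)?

Ksp = 6.91×10⁻⁹

PbI₂(s) ⇌ Pb²⁺(aq) + 2 I⁻(aq)
Call the molar solubility s, so that [Pb²⁺] = s and [I⁻] = 2s.
Ksp = [Pb²⁺][I⁻]^2 = s · (2s)^2 = 4s^3
Ksp = 4 × (1.20×10⁻³)^3 = 6.91×10⁻⁹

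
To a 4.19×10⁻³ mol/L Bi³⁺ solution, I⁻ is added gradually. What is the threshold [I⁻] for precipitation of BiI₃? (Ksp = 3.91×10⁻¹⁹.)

4.54×10⁻⁶ M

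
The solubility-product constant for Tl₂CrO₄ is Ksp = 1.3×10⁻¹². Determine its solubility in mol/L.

Tl₂CrO₄(s) ⇌ 2 Tl⁺(aq) + CrO₄²⁻(aq)
With molar solubility s: [Tl⁺] = 2s, [CrO₄²⁻] = s.
Ksp = [Tl⁺]^2[CrO₄²⁻] = (2s)^2 · s = 4s^3
4s^3 = 1.3×10⁻¹²  ⇒  s^3 = 3.3×10⁻¹³
Taking the 3rd root, s = 6.9×10⁻⁵ mol/L.

6.9×10⁻⁵ M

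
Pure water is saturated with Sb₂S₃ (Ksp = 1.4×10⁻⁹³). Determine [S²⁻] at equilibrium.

Sb₂S₃(s) ⇌ 2 Sb³⁺(aq) + 3 S²⁻(aq)
For each mole of Sb₂S₃ that dissolves per liter, [Sb³⁺] = 2s and [S²⁻] = 3s; let s denote this solubility.
Ksp = [Sb³⁺]^2[S²⁻]^3 = (2s)^2 · (3s)^3 = 108s^5 = 1.4×10⁻⁹³
s = 1.1×10⁻¹⁹ M
[S²⁻] = 3s = 3.2×10⁻¹⁹ M

3.2×10⁻¹⁹ M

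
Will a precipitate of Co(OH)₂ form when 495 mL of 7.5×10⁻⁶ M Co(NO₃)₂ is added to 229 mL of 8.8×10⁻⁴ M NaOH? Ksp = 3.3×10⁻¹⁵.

After mixing, V = 495 mL + 229 mL = 724 mL.
[Co²⁺] = (7.5×10⁻⁶)(495)/724 = 5.1×10⁻⁶ M
[OH⁻] = (8.8×10⁻⁴)(229)/724 = 2.8×10⁻⁴ M
Q = [Co²⁺][OH⁻]^2 = 4.0×10⁻¹³
Q = 4.0×10⁻¹³ > Ksp = 3.3×10⁻¹⁵, so the solution is supersaturated and Co(OH)₂ precipitates.

Yes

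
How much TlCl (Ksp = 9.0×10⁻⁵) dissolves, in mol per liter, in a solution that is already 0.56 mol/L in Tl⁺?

1.6×10⁻⁴ M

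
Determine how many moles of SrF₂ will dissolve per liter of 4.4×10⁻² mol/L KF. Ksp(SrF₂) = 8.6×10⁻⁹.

4.4×10⁻⁶ M

SrF₂(s) ⇌ Sr²⁺(aq) + 2 F⁻(aq)
Let s be the solubility of SrF₂ here. The common ion gives [F⁻] ≈ 4.4×10⁻² mol/L, and [Sr²⁺] = s.
Ksp = [Sr²⁺][F⁻]^2 = s(4.4×10⁻²)^2
s = 8.6×10⁻⁹ / (4.4×10⁻²)^2 = 4.4×10⁻⁶
s = 4.4×10⁻⁶ mol/L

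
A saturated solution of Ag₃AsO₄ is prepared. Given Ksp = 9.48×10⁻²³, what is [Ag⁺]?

Ag₃AsO₄(s) ⇌ 3 Ag⁺(aq) + AsO₄³⁻(aq)
Call the molar solubility s, so that [Ag⁺] = 3s and [AsO₄³⁻] = s.
Ksp = [Ag⁺]^3[AsO₄³⁻] = (3s)^3 · s = 27s^4 = 9.48×10⁻²³
s = 1.37×10⁻⁶ M
[Ag⁺] = 3s = 4.11×10⁻⁶ M

4.11×10⁻⁶ M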